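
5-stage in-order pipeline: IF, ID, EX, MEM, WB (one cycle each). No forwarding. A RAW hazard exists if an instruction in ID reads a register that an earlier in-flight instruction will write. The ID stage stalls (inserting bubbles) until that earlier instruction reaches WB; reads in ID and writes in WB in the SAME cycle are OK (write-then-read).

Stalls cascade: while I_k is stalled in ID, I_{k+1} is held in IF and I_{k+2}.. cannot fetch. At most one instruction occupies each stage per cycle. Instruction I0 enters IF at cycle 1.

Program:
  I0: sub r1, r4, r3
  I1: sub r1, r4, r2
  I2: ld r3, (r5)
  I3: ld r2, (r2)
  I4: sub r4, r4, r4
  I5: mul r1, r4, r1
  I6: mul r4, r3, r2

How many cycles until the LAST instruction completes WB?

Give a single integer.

Answer: 13

Derivation:
I0 sub r1 <- r4,r3: IF@1 ID@2 stall=0 (-) EX@3 MEM@4 WB@5
I1 sub r1 <- r4,r2: IF@2 ID@3 stall=0 (-) EX@4 MEM@5 WB@6
I2 ld r3 <- r5: IF@3 ID@4 stall=0 (-) EX@5 MEM@6 WB@7
I3 ld r2 <- r2: IF@4 ID@5 stall=0 (-) EX@6 MEM@7 WB@8
I4 sub r4 <- r4,r4: IF@5 ID@6 stall=0 (-) EX@7 MEM@8 WB@9
I5 mul r1 <- r4,r1: IF@6 ID@7 stall=2 (RAW on I4.r4 (WB@9)) EX@10 MEM@11 WB@12
I6 mul r4 <- r3,r2: IF@7 ID@10 stall=0 (-) EX@11 MEM@12 WB@13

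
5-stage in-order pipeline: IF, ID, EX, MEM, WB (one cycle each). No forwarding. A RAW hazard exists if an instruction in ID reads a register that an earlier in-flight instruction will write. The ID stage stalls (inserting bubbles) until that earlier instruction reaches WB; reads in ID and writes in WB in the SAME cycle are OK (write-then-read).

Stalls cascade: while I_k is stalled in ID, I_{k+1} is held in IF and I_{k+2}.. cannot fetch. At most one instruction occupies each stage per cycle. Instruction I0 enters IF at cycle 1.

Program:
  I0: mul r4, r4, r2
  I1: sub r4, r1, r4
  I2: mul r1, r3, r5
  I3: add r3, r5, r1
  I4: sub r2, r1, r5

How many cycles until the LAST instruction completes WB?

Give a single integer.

I0 mul r4 <- r4,r2: IF@1 ID@2 stall=0 (-) EX@3 MEM@4 WB@5
I1 sub r4 <- r1,r4: IF@2 ID@3 stall=2 (RAW on I0.r4 (WB@5)) EX@6 MEM@7 WB@8
I2 mul r1 <- r3,r5: IF@3 ID@6 stall=0 (-) EX@7 MEM@8 WB@9
I3 add r3 <- r5,r1: IF@6 ID@7 stall=2 (RAW on I2.r1 (WB@9)) EX@10 MEM@11 WB@12
I4 sub r2 <- r1,r5: IF@7 ID@10 stall=0 (-) EX@11 MEM@12 WB@13

Answer: 13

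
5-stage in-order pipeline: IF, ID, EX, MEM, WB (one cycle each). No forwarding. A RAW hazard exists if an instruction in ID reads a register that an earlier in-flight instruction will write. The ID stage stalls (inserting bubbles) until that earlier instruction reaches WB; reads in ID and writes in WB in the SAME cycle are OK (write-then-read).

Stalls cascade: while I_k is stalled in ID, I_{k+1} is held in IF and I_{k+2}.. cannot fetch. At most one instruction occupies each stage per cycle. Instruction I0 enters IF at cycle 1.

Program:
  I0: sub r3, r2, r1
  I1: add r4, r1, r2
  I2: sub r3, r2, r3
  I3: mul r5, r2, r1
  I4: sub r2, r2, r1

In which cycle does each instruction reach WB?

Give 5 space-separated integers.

Answer: 5 6 8 9 10

Derivation:
I0 sub r3 <- r2,r1: IF@1 ID@2 stall=0 (-) EX@3 MEM@4 WB@5
I1 add r4 <- r1,r2: IF@2 ID@3 stall=0 (-) EX@4 MEM@5 WB@6
I2 sub r3 <- r2,r3: IF@3 ID@4 stall=1 (RAW on I0.r3 (WB@5)) EX@6 MEM@7 WB@8
I3 mul r5 <- r2,r1: IF@4 ID@6 stall=0 (-) EX@7 MEM@8 WB@9
I4 sub r2 <- r2,r1: IF@6 ID@7 stall=0 (-) EX@8 MEM@9 WB@10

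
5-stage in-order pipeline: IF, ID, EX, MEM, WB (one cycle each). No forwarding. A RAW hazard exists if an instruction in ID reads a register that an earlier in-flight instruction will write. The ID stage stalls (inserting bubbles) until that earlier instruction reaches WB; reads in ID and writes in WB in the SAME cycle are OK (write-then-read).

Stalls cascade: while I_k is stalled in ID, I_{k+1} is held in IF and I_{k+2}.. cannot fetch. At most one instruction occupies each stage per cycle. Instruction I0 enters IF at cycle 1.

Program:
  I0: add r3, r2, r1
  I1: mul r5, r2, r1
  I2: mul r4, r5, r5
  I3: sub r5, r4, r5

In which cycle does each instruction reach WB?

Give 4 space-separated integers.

I0 add r3 <- r2,r1: IF@1 ID@2 stall=0 (-) EX@3 MEM@4 WB@5
I1 mul r5 <- r2,r1: IF@2 ID@3 stall=0 (-) EX@4 MEM@5 WB@6
I2 mul r4 <- r5,r5: IF@3 ID@4 stall=2 (RAW on I1.r5 (WB@6)) EX@7 MEM@8 WB@9
I3 sub r5 <- r4,r5: IF@4 ID@7 stall=2 (RAW on I2.r4 (WB@9)) EX@10 MEM@11 WB@12

Answer: 5 6 9 12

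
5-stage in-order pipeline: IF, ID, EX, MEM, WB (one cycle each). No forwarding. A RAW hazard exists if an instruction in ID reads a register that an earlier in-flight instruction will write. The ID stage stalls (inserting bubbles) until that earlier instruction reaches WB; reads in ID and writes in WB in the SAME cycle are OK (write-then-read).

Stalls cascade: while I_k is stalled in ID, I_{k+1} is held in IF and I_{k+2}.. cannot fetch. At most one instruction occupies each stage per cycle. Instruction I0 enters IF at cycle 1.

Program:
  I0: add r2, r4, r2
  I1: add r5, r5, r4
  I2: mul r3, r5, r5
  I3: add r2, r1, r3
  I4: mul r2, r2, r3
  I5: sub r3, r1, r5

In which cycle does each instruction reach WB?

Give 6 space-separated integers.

I0 add r2 <- r4,r2: IF@1 ID@2 stall=0 (-) EX@3 MEM@4 WB@5
I1 add r5 <- r5,r4: IF@2 ID@3 stall=0 (-) EX@4 MEM@5 WB@6
I2 mul r3 <- r5,r5: IF@3 ID@4 stall=2 (RAW on I1.r5 (WB@6)) EX@7 MEM@8 WB@9
I3 add r2 <- r1,r3: IF@4 ID@7 stall=2 (RAW on I2.r3 (WB@9)) EX@10 MEM@11 WB@12
I4 mul r2 <- r2,r3: IF@7 ID@10 stall=2 (RAW on I3.r2 (WB@12)) EX@13 MEM@14 WB@15
I5 sub r3 <- r1,r5: IF@10 ID@13 stall=0 (-) EX@14 MEM@15 WB@16

Answer: 5 6 9 12 15 16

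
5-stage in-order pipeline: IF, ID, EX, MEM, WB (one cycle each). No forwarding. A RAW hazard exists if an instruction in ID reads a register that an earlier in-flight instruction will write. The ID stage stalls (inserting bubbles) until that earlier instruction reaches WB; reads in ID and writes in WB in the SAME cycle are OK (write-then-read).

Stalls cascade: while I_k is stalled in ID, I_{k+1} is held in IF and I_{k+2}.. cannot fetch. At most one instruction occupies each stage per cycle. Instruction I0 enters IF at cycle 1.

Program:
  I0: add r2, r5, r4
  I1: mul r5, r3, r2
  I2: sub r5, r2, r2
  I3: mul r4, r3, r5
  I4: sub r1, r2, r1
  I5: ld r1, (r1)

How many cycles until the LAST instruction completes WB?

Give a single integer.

Answer: 16

Derivation:
I0 add r2 <- r5,r4: IF@1 ID@2 stall=0 (-) EX@3 MEM@4 WB@5
I1 mul r5 <- r3,r2: IF@2 ID@3 stall=2 (RAW on I0.r2 (WB@5)) EX@6 MEM@7 WB@8
I2 sub r5 <- r2,r2: IF@3 ID@6 stall=0 (-) EX@7 MEM@8 WB@9
I3 mul r4 <- r3,r5: IF@6 ID@7 stall=2 (RAW on I2.r5 (WB@9)) EX@10 MEM@11 WB@12
I4 sub r1 <- r2,r1: IF@7 ID@10 stall=0 (-) EX@11 MEM@12 WB@13
I5 ld r1 <- r1: IF@10 ID@11 stall=2 (RAW on I4.r1 (WB@13)) EX@14 MEM@15 WB@16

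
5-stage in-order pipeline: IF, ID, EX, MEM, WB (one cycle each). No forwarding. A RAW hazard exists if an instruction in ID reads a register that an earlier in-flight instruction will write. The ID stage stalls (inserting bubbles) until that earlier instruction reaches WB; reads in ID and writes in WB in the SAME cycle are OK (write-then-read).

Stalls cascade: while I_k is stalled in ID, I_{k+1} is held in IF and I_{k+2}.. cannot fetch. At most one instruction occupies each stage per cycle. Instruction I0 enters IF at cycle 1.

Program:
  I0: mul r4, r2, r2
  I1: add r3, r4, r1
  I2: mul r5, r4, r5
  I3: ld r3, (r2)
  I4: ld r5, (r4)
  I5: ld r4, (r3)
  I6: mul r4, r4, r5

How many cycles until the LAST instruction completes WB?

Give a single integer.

I0 mul r4 <- r2,r2: IF@1 ID@2 stall=0 (-) EX@3 MEM@4 WB@5
I1 add r3 <- r4,r1: IF@2 ID@3 stall=2 (RAW on I0.r4 (WB@5)) EX@6 MEM@7 WB@8
I2 mul r5 <- r4,r5: IF@3 ID@6 stall=0 (-) EX@7 MEM@8 WB@9
I3 ld r3 <- r2: IF@6 ID@7 stall=0 (-) EX@8 MEM@9 WB@10
I4 ld r5 <- r4: IF@7 ID@8 stall=0 (-) EX@9 MEM@10 WB@11
I5 ld r4 <- r3: IF@8 ID@9 stall=1 (RAW on I3.r3 (WB@10)) EX@11 MEM@12 WB@13
I6 mul r4 <- r4,r5: IF@9 ID@11 stall=2 (RAW on I5.r4 (WB@13)) EX@14 MEM@15 WB@16

Answer: 16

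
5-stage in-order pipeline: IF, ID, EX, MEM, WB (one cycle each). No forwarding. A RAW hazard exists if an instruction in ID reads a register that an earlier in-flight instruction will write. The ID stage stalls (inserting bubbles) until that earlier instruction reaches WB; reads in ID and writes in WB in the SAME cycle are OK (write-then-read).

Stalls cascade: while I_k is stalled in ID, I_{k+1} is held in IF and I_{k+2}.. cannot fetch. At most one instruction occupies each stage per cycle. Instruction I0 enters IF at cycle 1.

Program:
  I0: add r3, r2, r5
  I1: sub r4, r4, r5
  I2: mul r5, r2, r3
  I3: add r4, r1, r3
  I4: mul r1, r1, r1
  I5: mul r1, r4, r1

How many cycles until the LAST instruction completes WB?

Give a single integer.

Answer: 13

Derivation:
I0 add r3 <- r2,r5: IF@1 ID@2 stall=0 (-) EX@3 MEM@4 WB@5
I1 sub r4 <- r4,r5: IF@2 ID@3 stall=0 (-) EX@4 MEM@5 WB@6
I2 mul r5 <- r2,r3: IF@3 ID@4 stall=1 (RAW on I0.r3 (WB@5)) EX@6 MEM@7 WB@8
I3 add r4 <- r1,r3: IF@4 ID@6 stall=0 (-) EX@7 MEM@8 WB@9
I4 mul r1 <- r1,r1: IF@6 ID@7 stall=0 (-) EX@8 MEM@9 WB@10
I5 mul r1 <- r4,r1: IF@7 ID@8 stall=2 (RAW on I4.r1 (WB@10)) EX@11 MEM@12 WB@13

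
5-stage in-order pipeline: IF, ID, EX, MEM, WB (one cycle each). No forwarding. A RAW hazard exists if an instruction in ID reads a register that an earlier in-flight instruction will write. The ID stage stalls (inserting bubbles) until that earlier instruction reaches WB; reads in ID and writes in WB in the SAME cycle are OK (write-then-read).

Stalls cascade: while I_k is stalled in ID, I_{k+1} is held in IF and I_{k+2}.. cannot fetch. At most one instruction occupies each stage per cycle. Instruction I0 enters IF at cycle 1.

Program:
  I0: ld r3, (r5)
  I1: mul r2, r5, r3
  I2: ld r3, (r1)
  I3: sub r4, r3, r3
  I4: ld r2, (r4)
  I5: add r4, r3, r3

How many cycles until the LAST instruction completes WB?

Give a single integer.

I0 ld r3 <- r5: IF@1 ID@2 stall=0 (-) EX@3 MEM@4 WB@5
I1 mul r2 <- r5,r3: IF@2 ID@3 stall=2 (RAW on I0.r3 (WB@5)) EX@6 MEM@7 WB@8
I2 ld r3 <- r1: IF@3 ID@6 stall=0 (-) EX@7 MEM@8 WB@9
I3 sub r4 <- r3,r3: IF@6 ID@7 stall=2 (RAW on I2.r3 (WB@9)) EX@10 MEM@11 WB@12
I4 ld r2 <- r4: IF@7 ID@10 stall=2 (RAW on I3.r4 (WB@12)) EX@13 MEM@14 WB@15
I5 add r4 <- r3,r3: IF@10 ID@13 stall=0 (-) EX@14 MEM@15 WB@16

Answer: 16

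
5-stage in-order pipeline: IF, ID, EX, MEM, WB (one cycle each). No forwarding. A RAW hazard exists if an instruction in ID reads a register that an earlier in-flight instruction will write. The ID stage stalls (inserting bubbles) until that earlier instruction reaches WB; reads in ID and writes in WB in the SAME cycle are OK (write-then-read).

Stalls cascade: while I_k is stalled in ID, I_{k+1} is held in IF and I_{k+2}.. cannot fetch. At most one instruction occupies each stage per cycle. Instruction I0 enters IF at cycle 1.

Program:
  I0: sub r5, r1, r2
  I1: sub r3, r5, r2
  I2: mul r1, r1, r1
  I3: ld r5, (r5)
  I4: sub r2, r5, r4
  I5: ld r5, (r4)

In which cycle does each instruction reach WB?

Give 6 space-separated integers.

Answer: 5 8 9 10 13 14

Derivation:
I0 sub r5 <- r1,r2: IF@1 ID@2 stall=0 (-) EX@3 MEM@4 WB@5
I1 sub r3 <- r5,r2: IF@2 ID@3 stall=2 (RAW on I0.r5 (WB@5)) EX@6 MEM@7 WB@8
I2 mul r1 <- r1,r1: IF@3 ID@6 stall=0 (-) EX@7 MEM@8 WB@9
I3 ld r5 <- r5: IF@6 ID@7 stall=0 (-) EX@8 MEM@9 WB@10
I4 sub r2 <- r5,r4: IF@7 ID@8 stall=2 (RAW on I3.r5 (WB@10)) EX@11 MEM@12 WB@13
I5 ld r5 <- r4: IF@8 ID@11 stall=0 (-) EX@12 MEM@13 WB@14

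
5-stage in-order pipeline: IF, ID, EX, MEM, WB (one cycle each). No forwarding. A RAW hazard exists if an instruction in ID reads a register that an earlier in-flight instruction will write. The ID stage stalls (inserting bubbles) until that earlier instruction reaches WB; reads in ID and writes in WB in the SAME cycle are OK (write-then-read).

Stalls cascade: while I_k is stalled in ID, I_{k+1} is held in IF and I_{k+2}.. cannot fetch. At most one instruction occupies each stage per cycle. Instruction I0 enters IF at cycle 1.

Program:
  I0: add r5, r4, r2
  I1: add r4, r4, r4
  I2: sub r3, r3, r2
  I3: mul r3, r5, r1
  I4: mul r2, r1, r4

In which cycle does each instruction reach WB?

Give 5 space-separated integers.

I0 add r5 <- r4,r2: IF@1 ID@2 stall=0 (-) EX@3 MEM@4 WB@5
I1 add r4 <- r4,r4: IF@2 ID@3 stall=0 (-) EX@4 MEM@5 WB@6
I2 sub r3 <- r3,r2: IF@3 ID@4 stall=0 (-) EX@5 MEM@6 WB@7
I3 mul r3 <- r5,r1: IF@4 ID@5 stall=0 (-) EX@6 MEM@7 WB@8
I4 mul r2 <- r1,r4: IF@5 ID@6 stall=0 (-) EX@7 MEM@8 WB@9

Answer: 5 6 7 8 9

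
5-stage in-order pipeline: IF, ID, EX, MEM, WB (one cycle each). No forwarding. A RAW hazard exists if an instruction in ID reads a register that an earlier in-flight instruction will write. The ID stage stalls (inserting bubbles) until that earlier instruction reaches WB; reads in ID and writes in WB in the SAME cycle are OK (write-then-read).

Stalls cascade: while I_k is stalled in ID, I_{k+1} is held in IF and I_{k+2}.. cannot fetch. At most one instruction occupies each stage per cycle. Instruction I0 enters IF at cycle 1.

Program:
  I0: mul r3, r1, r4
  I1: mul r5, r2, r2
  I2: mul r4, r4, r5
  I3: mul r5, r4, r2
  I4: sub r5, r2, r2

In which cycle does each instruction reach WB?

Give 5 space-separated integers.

I0 mul r3 <- r1,r4: IF@1 ID@2 stall=0 (-) EX@3 MEM@4 WB@5
I1 mul r5 <- r2,r2: IF@2 ID@3 stall=0 (-) EX@4 MEM@5 WB@6
I2 mul r4 <- r4,r5: IF@3 ID@4 stall=2 (RAW on I1.r5 (WB@6)) EX@7 MEM@8 WB@9
I3 mul r5 <- r4,r2: IF@4 ID@7 stall=2 (RAW on I2.r4 (WB@9)) EX@10 MEM@11 WB@12
I4 sub r5 <- r2,r2: IF@7 ID@10 stall=0 (-) EX@11 MEM@12 WB@13

Answer: 5 6 9 12 13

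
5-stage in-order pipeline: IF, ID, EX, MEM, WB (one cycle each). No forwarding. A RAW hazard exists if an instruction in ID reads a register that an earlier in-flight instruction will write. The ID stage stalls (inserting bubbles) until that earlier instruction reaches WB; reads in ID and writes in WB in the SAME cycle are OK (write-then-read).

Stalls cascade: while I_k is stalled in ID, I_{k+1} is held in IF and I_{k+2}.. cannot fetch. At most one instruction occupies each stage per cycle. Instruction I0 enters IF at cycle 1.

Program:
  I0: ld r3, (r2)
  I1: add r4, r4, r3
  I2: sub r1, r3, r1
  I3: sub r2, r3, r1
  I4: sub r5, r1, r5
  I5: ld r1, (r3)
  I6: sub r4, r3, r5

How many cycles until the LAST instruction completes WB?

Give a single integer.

I0 ld r3 <- r2: IF@1 ID@2 stall=0 (-) EX@3 MEM@4 WB@5
I1 add r4 <- r4,r3: IF@2 ID@3 stall=2 (RAW on I0.r3 (WB@5)) EX@6 MEM@7 WB@8
I2 sub r1 <- r3,r1: IF@3 ID@6 stall=0 (-) EX@7 MEM@8 WB@9
I3 sub r2 <- r3,r1: IF@6 ID@7 stall=2 (RAW on I2.r1 (WB@9)) EX@10 MEM@11 WB@12
I4 sub r5 <- r1,r5: IF@7 ID@10 stall=0 (-) EX@11 MEM@12 WB@13
I5 ld r1 <- r3: IF@10 ID@11 stall=0 (-) EX@12 MEM@13 WB@14
I6 sub r4 <- r3,r5: IF@11 ID@12 stall=1 (RAW on I4.r5 (WB@13)) EX@14 MEM@15 WB@16

Answer: 16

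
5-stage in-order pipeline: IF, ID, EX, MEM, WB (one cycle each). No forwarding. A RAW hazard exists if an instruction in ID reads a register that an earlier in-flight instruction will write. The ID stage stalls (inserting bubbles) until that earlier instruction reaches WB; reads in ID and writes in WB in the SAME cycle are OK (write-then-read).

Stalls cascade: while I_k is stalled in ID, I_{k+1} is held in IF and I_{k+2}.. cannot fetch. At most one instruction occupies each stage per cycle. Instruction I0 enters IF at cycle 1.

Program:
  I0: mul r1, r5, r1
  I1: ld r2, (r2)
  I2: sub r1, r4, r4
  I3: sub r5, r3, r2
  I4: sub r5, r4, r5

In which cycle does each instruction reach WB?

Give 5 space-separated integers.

Answer: 5 6 7 9 12

Derivation:
I0 mul r1 <- r5,r1: IF@1 ID@2 stall=0 (-) EX@3 MEM@4 WB@5
I1 ld r2 <- r2: IF@2 ID@3 stall=0 (-) EX@4 MEM@5 WB@6
I2 sub r1 <- r4,r4: IF@3 ID@4 stall=0 (-) EX@5 MEM@6 WB@7
I3 sub r5 <- r3,r2: IF@4 ID@5 stall=1 (RAW on I1.r2 (WB@6)) EX@7 MEM@8 WB@9
I4 sub r5 <- r4,r5: IF@5 ID@7 stall=2 (RAW on I3.r5 (WB@9)) EX@10 MEM@11 WB@12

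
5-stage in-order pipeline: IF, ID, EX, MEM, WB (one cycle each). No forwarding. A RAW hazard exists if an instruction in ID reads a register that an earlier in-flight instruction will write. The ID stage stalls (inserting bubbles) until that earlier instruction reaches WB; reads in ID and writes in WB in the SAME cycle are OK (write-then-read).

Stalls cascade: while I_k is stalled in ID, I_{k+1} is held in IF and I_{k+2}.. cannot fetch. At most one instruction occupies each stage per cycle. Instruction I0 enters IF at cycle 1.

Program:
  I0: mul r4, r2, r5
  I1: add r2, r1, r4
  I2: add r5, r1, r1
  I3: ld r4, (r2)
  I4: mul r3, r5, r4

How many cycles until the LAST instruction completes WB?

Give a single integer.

I0 mul r4 <- r2,r5: IF@1 ID@2 stall=0 (-) EX@3 MEM@4 WB@5
I1 add r2 <- r1,r4: IF@2 ID@3 stall=2 (RAW on I0.r4 (WB@5)) EX@6 MEM@7 WB@8
I2 add r5 <- r1,r1: IF@3 ID@6 stall=0 (-) EX@7 MEM@8 WB@9
I3 ld r4 <- r2: IF@6 ID@7 stall=1 (RAW on I1.r2 (WB@8)) EX@9 MEM@10 WB@11
I4 mul r3 <- r5,r4: IF@7 ID@9 stall=2 (RAW on I3.r4 (WB@11)) EX@12 MEM@13 WB@14

Answer: 14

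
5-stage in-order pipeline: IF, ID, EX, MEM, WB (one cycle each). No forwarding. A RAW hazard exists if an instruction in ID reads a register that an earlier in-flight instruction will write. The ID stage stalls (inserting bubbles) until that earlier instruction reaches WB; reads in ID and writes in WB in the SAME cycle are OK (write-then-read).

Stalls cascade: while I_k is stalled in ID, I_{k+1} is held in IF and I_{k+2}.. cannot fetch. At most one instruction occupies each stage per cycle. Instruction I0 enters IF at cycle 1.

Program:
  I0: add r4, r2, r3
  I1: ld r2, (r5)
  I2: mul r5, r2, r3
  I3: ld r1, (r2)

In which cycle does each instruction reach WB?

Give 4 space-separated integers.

Answer: 5 6 9 10

Derivation:
I0 add r4 <- r2,r3: IF@1 ID@2 stall=0 (-) EX@3 MEM@4 WB@5
I1 ld r2 <- r5: IF@2 ID@3 stall=0 (-) EX@4 MEM@5 WB@6
I2 mul r5 <- r2,r3: IF@3 ID@4 stall=2 (RAW on I1.r2 (WB@6)) EX@7 MEM@8 WB@9
I3 ld r1 <- r2: IF@4 ID@7 stall=0 (-) EX@8 MEM@9 WB@10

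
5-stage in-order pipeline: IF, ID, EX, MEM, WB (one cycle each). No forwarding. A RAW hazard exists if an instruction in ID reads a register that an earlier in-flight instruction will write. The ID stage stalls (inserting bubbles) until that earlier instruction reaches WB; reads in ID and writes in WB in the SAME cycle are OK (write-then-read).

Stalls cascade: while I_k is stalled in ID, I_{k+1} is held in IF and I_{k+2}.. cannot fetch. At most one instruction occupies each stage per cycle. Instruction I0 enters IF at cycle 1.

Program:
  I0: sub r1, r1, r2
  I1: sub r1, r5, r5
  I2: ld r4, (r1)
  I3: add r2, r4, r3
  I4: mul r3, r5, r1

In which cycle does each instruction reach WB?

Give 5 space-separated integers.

I0 sub r1 <- r1,r2: IF@1 ID@2 stall=0 (-) EX@3 MEM@4 WB@5
I1 sub r1 <- r5,r5: IF@2 ID@3 stall=0 (-) EX@4 MEM@5 WB@6
I2 ld r4 <- r1: IF@3 ID@4 stall=2 (RAW on I1.r1 (WB@6)) EX@7 MEM@8 WB@9
I3 add r2 <- r4,r3: IF@4 ID@7 stall=2 (RAW on I2.r4 (WB@9)) EX@10 MEM@11 WB@12
I4 mul r3 <- r5,r1: IF@7 ID@10 stall=0 (-) EX@11 MEM@12 WB@13

Answer: 5 6 9 12 13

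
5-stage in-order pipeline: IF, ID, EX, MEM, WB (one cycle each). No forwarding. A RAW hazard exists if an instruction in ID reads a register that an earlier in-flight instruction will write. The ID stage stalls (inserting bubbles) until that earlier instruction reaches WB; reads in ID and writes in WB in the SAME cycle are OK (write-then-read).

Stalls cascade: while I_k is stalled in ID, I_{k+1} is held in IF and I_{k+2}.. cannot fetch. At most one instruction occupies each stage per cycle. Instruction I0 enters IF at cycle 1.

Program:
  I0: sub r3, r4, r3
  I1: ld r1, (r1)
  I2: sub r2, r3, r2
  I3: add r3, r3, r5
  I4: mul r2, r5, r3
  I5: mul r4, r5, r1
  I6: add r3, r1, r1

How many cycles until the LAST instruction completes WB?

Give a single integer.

Answer: 14

Derivation:
I0 sub r3 <- r4,r3: IF@1 ID@2 stall=0 (-) EX@3 MEM@4 WB@5
I1 ld r1 <- r1: IF@2 ID@3 stall=0 (-) EX@4 MEM@5 WB@6
I2 sub r2 <- r3,r2: IF@3 ID@4 stall=1 (RAW on I0.r3 (WB@5)) EX@6 MEM@7 WB@8
I3 add r3 <- r3,r5: IF@4 ID@6 stall=0 (-) EX@7 MEM@8 WB@9
I4 mul r2 <- r5,r3: IF@6 ID@7 stall=2 (RAW on I3.r3 (WB@9)) EX@10 MEM@11 WB@12
I5 mul r4 <- r5,r1: IF@7 ID@10 stall=0 (-) EX@11 MEM@12 WB@13
I6 add r3 <- r1,r1: IF@10 ID@11 stall=0 (-) EX@12 MEM@13 WB@14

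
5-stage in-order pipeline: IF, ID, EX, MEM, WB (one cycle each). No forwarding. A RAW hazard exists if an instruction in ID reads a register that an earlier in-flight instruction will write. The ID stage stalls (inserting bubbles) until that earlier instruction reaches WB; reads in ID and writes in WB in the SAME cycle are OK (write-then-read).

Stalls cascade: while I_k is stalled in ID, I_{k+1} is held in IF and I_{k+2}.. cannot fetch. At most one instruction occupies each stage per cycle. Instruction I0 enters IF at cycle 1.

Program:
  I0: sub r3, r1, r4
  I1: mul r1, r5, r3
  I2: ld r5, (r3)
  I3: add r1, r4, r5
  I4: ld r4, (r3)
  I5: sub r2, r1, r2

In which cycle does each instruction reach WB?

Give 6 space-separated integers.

I0 sub r3 <- r1,r4: IF@1 ID@2 stall=0 (-) EX@3 MEM@4 WB@5
I1 mul r1 <- r5,r3: IF@2 ID@3 stall=2 (RAW on I0.r3 (WB@5)) EX@6 MEM@7 WB@8
I2 ld r5 <- r3: IF@3 ID@6 stall=0 (-) EX@7 MEM@8 WB@9
I3 add r1 <- r4,r5: IF@6 ID@7 stall=2 (RAW on I2.r5 (WB@9)) EX@10 MEM@11 WB@12
I4 ld r4 <- r3: IF@7 ID@10 stall=0 (-) EX@11 MEM@12 WB@13
I5 sub r2 <- r1,r2: IF@10 ID@11 stall=1 (RAW on I3.r1 (WB@12)) EX@13 MEM@14 WB@15

Answer: 5 8 9 12 13 15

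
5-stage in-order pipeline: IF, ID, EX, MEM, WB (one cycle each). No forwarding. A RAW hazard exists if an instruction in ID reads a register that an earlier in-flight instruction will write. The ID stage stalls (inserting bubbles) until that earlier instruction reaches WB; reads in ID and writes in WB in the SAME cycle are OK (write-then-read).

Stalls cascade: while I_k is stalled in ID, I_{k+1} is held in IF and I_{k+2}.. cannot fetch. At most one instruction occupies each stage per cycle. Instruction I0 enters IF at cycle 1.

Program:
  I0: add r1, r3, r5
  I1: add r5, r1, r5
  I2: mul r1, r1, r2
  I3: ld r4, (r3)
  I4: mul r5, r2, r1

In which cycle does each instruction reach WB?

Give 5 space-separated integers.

I0 add r1 <- r3,r5: IF@1 ID@2 stall=0 (-) EX@3 MEM@4 WB@5
I1 add r5 <- r1,r5: IF@2 ID@3 stall=2 (RAW on I0.r1 (WB@5)) EX@6 MEM@7 WB@8
I2 mul r1 <- r1,r2: IF@3 ID@6 stall=0 (-) EX@7 MEM@8 WB@9
I3 ld r4 <- r3: IF@6 ID@7 stall=0 (-) EX@8 MEM@9 WB@10
I4 mul r5 <- r2,r1: IF@7 ID@8 stall=1 (RAW on I2.r1 (WB@9)) EX@10 MEM@11 WB@12

Answer: 5 8 9 10 12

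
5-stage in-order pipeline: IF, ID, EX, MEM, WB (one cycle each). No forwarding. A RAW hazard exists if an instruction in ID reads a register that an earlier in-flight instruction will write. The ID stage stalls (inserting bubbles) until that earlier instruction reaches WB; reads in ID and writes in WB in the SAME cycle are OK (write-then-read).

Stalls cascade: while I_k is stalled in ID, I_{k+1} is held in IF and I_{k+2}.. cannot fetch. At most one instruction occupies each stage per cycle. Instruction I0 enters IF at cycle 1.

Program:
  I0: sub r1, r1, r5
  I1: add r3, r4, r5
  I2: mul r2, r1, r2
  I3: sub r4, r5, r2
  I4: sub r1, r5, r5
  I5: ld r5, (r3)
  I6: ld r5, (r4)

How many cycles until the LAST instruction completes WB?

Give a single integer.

I0 sub r1 <- r1,r5: IF@1 ID@2 stall=0 (-) EX@3 MEM@4 WB@5
I1 add r3 <- r4,r5: IF@2 ID@3 stall=0 (-) EX@4 MEM@5 WB@6
I2 mul r2 <- r1,r2: IF@3 ID@4 stall=1 (RAW on I0.r1 (WB@5)) EX@6 MEM@7 WB@8
I3 sub r4 <- r5,r2: IF@4 ID@6 stall=2 (RAW on I2.r2 (WB@8)) EX@9 MEM@10 WB@11
I4 sub r1 <- r5,r5: IF@6 ID@9 stall=0 (-) EX@10 MEM@11 WB@12
I5 ld r5 <- r3: IF@9 ID@10 stall=0 (-) EX@11 MEM@12 WB@13
I6 ld r5 <- r4: IF@10 ID@11 stall=0 (-) EX@12 MEM@13 WB@14

Answer: 14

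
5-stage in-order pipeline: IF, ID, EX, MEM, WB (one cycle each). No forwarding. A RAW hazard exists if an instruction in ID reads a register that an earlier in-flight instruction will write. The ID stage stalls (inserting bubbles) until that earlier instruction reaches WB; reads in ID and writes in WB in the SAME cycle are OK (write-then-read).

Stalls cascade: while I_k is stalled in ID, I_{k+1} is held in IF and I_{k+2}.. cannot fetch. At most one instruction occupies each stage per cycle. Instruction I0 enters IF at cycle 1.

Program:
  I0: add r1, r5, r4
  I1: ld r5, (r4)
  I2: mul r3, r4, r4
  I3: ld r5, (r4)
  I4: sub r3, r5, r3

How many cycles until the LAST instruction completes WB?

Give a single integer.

I0 add r1 <- r5,r4: IF@1 ID@2 stall=0 (-) EX@3 MEM@4 WB@5
I1 ld r5 <- r4: IF@2 ID@3 stall=0 (-) EX@4 MEM@5 WB@6
I2 mul r3 <- r4,r4: IF@3 ID@4 stall=0 (-) EX@5 MEM@6 WB@7
I3 ld r5 <- r4: IF@4 ID@5 stall=0 (-) EX@6 MEM@7 WB@8
I4 sub r3 <- r5,r3: IF@5 ID@6 stall=2 (RAW on I3.r5 (WB@8)) EX@9 MEM@10 WB@11

Answer: 11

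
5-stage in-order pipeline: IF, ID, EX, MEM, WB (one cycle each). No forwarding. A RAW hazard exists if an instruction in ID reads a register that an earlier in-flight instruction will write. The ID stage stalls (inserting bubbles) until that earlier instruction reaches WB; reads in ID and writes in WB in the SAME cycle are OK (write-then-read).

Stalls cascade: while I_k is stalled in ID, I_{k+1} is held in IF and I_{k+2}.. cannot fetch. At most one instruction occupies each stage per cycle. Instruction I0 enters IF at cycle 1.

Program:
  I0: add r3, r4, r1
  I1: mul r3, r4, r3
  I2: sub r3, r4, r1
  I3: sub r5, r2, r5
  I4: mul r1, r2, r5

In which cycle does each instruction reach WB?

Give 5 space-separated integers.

Answer: 5 8 9 10 13

Derivation:
I0 add r3 <- r4,r1: IF@1 ID@2 stall=0 (-) EX@3 MEM@4 WB@5
I1 mul r3 <- r4,r3: IF@2 ID@3 stall=2 (RAW on I0.r3 (WB@5)) EX@6 MEM@7 WB@8
I2 sub r3 <- r4,r1: IF@3 ID@6 stall=0 (-) EX@7 MEM@8 WB@9
I3 sub r5 <- r2,r5: IF@6 ID@7 stall=0 (-) EX@8 MEM@9 WB@10
I4 mul r1 <- r2,r5: IF@7 ID@8 stall=2 (RAW on I3.r5 (WB@10)) EX@11 MEM@12 WB@13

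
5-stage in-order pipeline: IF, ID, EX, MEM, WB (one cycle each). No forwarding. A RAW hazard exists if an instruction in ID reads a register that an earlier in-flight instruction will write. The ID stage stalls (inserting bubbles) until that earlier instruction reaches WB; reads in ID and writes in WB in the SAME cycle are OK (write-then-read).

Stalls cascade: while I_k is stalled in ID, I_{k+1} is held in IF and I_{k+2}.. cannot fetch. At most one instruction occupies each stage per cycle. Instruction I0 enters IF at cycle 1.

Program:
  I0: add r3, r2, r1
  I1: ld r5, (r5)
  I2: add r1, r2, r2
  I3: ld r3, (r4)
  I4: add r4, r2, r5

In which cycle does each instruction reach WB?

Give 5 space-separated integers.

Answer: 5 6 7 8 9

Derivation:
I0 add r3 <- r2,r1: IF@1 ID@2 stall=0 (-) EX@3 MEM@4 WB@5
I1 ld r5 <- r5: IF@2 ID@3 stall=0 (-) EX@4 MEM@5 WB@6
I2 add r1 <- r2,r2: IF@3 ID@4 stall=0 (-) EX@5 MEM@6 WB@7
I3 ld r3 <- r4: IF@4 ID@5 stall=0 (-) EX@6 MEM@7 WB@8
I4 add r4 <- r2,r5: IF@5 ID@6 stall=0 (-) EX@7 MEM@8 WB@9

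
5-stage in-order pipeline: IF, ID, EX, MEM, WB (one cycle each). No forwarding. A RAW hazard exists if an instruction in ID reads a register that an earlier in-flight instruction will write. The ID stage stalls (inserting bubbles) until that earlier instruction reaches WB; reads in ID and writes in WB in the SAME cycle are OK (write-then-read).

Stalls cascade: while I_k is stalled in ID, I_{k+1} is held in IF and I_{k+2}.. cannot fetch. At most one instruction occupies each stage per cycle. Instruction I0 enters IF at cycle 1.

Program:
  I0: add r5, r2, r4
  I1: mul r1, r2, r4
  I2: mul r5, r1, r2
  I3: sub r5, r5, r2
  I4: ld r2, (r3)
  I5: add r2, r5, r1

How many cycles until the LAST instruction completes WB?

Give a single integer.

Answer: 15

Derivation:
I0 add r5 <- r2,r4: IF@1 ID@2 stall=0 (-) EX@3 MEM@4 WB@5
I1 mul r1 <- r2,r4: IF@2 ID@3 stall=0 (-) EX@4 MEM@5 WB@6
I2 mul r5 <- r1,r2: IF@3 ID@4 stall=2 (RAW on I1.r1 (WB@6)) EX@7 MEM@8 WB@9
I3 sub r5 <- r5,r2: IF@4 ID@7 stall=2 (RAW on I2.r5 (WB@9)) EX@10 MEM@11 WB@12
I4 ld r2 <- r3: IF@7 ID@10 stall=0 (-) EX@11 MEM@12 WB@13
I5 add r2 <- r5,r1: IF@10 ID@11 stall=1 (RAW on I3.r5 (WB@12)) EX@13 MEM@14 WB@15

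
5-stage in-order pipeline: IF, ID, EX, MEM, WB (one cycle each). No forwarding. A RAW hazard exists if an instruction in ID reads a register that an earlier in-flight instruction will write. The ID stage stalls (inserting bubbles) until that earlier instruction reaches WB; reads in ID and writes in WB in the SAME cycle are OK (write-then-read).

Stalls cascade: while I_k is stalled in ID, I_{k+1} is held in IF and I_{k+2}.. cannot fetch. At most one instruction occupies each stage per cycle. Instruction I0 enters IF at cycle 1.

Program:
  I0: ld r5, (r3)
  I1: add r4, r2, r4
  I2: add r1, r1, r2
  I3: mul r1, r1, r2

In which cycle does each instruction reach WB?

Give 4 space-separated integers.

Answer: 5 6 7 10

Derivation:
I0 ld r5 <- r3: IF@1 ID@2 stall=0 (-) EX@3 MEM@4 WB@5
I1 add r4 <- r2,r4: IF@2 ID@3 stall=0 (-) EX@4 MEM@5 WB@6
I2 add r1 <- r1,r2: IF@3 ID@4 stall=0 (-) EX@5 MEM@6 WB@7
I3 mul r1 <- r1,r2: IF@4 ID@5 stall=2 (RAW on I2.r1 (WB@7)) EX@8 MEM@9 WB@10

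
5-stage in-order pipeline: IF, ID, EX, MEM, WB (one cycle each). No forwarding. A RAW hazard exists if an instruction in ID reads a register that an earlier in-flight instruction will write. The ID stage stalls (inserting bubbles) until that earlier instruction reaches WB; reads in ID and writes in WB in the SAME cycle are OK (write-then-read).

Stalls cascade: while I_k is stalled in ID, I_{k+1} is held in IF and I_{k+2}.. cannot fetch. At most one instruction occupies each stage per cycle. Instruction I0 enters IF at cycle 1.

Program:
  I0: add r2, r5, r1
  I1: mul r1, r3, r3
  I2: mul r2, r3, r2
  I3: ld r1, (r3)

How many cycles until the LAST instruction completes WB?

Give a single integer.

I0 add r2 <- r5,r1: IF@1 ID@2 stall=0 (-) EX@3 MEM@4 WB@5
I1 mul r1 <- r3,r3: IF@2 ID@3 stall=0 (-) EX@4 MEM@5 WB@6
I2 mul r2 <- r3,r2: IF@3 ID@4 stall=1 (RAW on I0.r2 (WB@5)) EX@6 MEM@7 WB@8
I3 ld r1 <- r3: IF@4 ID@6 stall=0 (-) EX@7 MEM@8 WB@9

Answer: 9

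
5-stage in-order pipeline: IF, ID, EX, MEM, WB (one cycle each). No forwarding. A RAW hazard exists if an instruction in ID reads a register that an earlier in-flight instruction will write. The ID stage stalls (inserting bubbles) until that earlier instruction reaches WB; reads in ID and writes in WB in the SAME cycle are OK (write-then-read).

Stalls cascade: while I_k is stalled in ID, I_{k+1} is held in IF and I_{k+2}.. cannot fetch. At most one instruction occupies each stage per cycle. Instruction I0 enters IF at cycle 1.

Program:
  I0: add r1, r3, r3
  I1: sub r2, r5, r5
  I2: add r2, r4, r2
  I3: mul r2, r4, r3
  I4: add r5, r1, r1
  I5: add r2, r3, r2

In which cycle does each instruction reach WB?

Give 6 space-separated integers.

I0 add r1 <- r3,r3: IF@1 ID@2 stall=0 (-) EX@3 MEM@4 WB@5
I1 sub r2 <- r5,r5: IF@2 ID@3 stall=0 (-) EX@4 MEM@5 WB@6
I2 add r2 <- r4,r2: IF@3 ID@4 stall=2 (RAW on I1.r2 (WB@6)) EX@7 MEM@8 WB@9
I3 mul r2 <- r4,r3: IF@4 ID@7 stall=0 (-) EX@8 MEM@9 WB@10
I4 add r5 <- r1,r1: IF@7 ID@8 stall=0 (-) EX@9 MEM@10 WB@11
I5 add r2 <- r3,r2: IF@8 ID@9 stall=1 (RAW on I3.r2 (WB@10)) EX@11 MEM@12 WB@13

Answer: 5 6 9 10 11 13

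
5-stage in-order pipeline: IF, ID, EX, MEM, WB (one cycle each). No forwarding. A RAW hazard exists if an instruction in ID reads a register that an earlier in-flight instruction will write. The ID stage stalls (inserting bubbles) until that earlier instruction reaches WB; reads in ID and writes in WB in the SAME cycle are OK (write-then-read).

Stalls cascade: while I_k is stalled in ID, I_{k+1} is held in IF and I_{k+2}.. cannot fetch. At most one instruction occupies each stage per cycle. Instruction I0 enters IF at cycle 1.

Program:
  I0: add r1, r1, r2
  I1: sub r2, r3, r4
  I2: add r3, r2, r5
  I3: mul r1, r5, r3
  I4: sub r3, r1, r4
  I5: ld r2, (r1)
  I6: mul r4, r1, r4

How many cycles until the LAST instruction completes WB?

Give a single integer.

Answer: 17

Derivation:
I0 add r1 <- r1,r2: IF@1 ID@2 stall=0 (-) EX@3 MEM@4 WB@5
I1 sub r2 <- r3,r4: IF@2 ID@3 stall=0 (-) EX@4 MEM@5 WB@6
I2 add r3 <- r2,r5: IF@3 ID@4 stall=2 (RAW on I1.r2 (WB@6)) EX@7 MEM@8 WB@9
I3 mul r1 <- r5,r3: IF@4 ID@7 stall=2 (RAW on I2.r3 (WB@9)) EX@10 MEM@11 WB@12
I4 sub r3 <- r1,r4: IF@7 ID@10 stall=2 (RAW on I3.r1 (WB@12)) EX@13 MEM@14 WB@15
I5 ld r2 <- r1: IF@10 ID@13 stall=0 (-) EX@14 MEM@15 WB@16
I6 mul r4 <- r1,r4: IF@13 ID@14 stall=0 (-) EX@15 MEM@16 WB@17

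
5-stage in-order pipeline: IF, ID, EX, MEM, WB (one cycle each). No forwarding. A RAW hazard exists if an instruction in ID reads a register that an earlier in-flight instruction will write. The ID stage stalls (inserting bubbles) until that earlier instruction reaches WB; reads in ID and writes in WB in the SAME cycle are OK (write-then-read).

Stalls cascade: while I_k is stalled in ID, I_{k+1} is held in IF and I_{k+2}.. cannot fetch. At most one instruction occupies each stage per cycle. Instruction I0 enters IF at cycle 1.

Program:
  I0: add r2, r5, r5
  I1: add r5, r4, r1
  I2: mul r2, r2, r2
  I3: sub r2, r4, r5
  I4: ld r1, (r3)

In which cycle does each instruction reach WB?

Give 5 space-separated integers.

I0 add r2 <- r5,r5: IF@1 ID@2 stall=0 (-) EX@3 MEM@4 WB@5
I1 add r5 <- r4,r1: IF@2 ID@3 stall=0 (-) EX@4 MEM@5 WB@6
I2 mul r2 <- r2,r2: IF@3 ID@4 stall=1 (RAW on I0.r2 (WB@5)) EX@6 MEM@7 WB@8
I3 sub r2 <- r4,r5: IF@4 ID@6 stall=0 (-) EX@7 MEM@8 WB@9
I4 ld r1 <- r3: IF@6 ID@7 stall=0 (-) EX@8 MEM@9 WB@10

Answer: 5 6 8 9 10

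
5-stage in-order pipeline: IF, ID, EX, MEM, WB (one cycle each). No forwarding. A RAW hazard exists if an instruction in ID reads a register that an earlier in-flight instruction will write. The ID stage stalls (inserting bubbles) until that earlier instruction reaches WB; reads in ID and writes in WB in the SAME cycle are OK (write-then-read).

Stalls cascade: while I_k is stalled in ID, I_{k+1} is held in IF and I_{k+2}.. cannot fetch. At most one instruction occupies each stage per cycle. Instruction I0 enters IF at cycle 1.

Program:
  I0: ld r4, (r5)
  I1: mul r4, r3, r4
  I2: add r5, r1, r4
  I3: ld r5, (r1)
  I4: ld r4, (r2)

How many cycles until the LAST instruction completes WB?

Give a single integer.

Answer: 13

Derivation:
I0 ld r4 <- r5: IF@1 ID@2 stall=0 (-) EX@3 MEM@4 WB@5
I1 mul r4 <- r3,r4: IF@2 ID@3 stall=2 (RAW on I0.r4 (WB@5)) EX@6 MEM@7 WB@8
I2 add r5 <- r1,r4: IF@3 ID@6 stall=2 (RAW on I1.r4 (WB@8)) EX@9 MEM@10 WB@11
I3 ld r5 <- r1: IF@6 ID@9 stall=0 (-) EX@10 MEM@11 WB@12
I4 ld r4 <- r2: IF@9 ID@10 stall=0 (-) EX@11 MEM@12 WB@13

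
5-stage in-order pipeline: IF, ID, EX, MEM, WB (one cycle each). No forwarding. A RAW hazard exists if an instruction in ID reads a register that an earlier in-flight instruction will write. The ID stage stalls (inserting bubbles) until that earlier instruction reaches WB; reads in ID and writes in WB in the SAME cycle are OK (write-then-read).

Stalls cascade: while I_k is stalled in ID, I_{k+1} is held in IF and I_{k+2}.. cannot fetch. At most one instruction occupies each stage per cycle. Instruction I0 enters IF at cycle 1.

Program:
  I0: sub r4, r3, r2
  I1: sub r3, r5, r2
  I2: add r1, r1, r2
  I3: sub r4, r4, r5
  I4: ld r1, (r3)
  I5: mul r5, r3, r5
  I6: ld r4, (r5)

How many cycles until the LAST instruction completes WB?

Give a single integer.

Answer: 13

Derivation:
I0 sub r4 <- r3,r2: IF@1 ID@2 stall=0 (-) EX@3 MEM@4 WB@5
I1 sub r3 <- r5,r2: IF@2 ID@3 stall=0 (-) EX@4 MEM@5 WB@6
I2 add r1 <- r1,r2: IF@3 ID@4 stall=0 (-) EX@5 MEM@6 WB@7
I3 sub r4 <- r4,r5: IF@4 ID@5 stall=0 (-) EX@6 MEM@7 WB@8
I4 ld r1 <- r3: IF@5 ID@6 stall=0 (-) EX@7 MEM@8 WB@9
I5 mul r5 <- r3,r5: IF@6 ID@7 stall=0 (-) EX@8 MEM@9 WB@10
I6 ld r4 <- r5: IF@7 ID@8 stall=2 (RAW on I5.r5 (WB@10)) EX@11 MEM@12 WB@13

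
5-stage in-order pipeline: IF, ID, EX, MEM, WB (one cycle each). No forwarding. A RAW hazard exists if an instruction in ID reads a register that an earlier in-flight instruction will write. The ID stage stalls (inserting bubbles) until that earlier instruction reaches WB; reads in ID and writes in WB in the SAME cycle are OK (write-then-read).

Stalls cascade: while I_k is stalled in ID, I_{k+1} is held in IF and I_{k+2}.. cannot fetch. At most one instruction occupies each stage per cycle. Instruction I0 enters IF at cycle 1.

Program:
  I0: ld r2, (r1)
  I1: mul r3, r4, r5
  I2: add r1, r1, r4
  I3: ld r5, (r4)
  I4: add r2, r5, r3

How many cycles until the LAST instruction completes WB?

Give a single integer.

Answer: 11

Derivation:
I0 ld r2 <- r1: IF@1 ID@2 stall=0 (-) EX@3 MEM@4 WB@5
I1 mul r3 <- r4,r5: IF@2 ID@3 stall=0 (-) EX@4 MEM@5 WB@6
I2 add r1 <- r1,r4: IF@3 ID@4 stall=0 (-) EX@5 MEM@6 WB@7
I3 ld r5 <- r4: IF@4 ID@5 stall=0 (-) EX@6 MEM@7 WB@8
I4 add r2 <- r5,r3: IF@5 ID@6 stall=2 (RAW on I3.r5 (WB@8)) EX@9 MEM@10 WB@11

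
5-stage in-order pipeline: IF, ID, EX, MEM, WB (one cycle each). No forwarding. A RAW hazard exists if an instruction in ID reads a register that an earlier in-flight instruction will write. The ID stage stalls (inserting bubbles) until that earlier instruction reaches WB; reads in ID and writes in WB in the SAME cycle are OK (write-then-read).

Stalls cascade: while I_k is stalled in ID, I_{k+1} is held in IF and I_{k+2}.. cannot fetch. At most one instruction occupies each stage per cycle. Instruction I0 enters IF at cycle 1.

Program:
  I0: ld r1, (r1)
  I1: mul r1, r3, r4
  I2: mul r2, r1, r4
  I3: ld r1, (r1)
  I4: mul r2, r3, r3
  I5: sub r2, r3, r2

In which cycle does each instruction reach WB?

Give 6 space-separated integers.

I0 ld r1 <- r1: IF@1 ID@2 stall=0 (-) EX@3 MEM@4 WB@5
I1 mul r1 <- r3,r4: IF@2 ID@3 stall=0 (-) EX@4 MEM@5 WB@6
I2 mul r2 <- r1,r4: IF@3 ID@4 stall=2 (RAW on I1.r1 (WB@6)) EX@7 MEM@8 WB@9
I3 ld r1 <- r1: IF@4 ID@7 stall=0 (-) EX@8 MEM@9 WB@10
I4 mul r2 <- r3,r3: IF@7 ID@8 stall=0 (-) EX@9 MEM@10 WB@11
I5 sub r2 <- r3,r2: IF@8 ID@9 stall=2 (RAW on I4.r2 (WB@11)) EX@12 MEM@13 WB@14

Answer: 5 6 9 10 11 14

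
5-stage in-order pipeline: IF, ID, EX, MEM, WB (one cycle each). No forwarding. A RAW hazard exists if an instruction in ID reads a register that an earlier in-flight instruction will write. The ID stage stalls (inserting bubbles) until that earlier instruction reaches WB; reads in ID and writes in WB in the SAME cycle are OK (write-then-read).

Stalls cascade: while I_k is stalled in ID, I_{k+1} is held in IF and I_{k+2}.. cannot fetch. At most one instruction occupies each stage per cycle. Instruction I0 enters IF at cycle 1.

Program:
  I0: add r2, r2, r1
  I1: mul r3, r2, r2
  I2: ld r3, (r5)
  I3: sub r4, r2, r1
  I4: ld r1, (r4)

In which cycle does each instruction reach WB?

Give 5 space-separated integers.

I0 add r2 <- r2,r1: IF@1 ID@2 stall=0 (-) EX@3 MEM@4 WB@5
I1 mul r3 <- r2,r2: IF@2 ID@3 stall=2 (RAW on I0.r2 (WB@5)) EX@6 MEM@7 WB@8
I2 ld r3 <- r5: IF@3 ID@6 stall=0 (-) EX@7 MEM@8 WB@9
I3 sub r4 <- r2,r1: IF@6 ID@7 stall=0 (-) EX@8 MEM@9 WB@10
I4 ld r1 <- r4: IF@7 ID@8 stall=2 (RAW on I3.r4 (WB@10)) EX@11 MEM@12 WB@13

Answer: 5 8 9 10 13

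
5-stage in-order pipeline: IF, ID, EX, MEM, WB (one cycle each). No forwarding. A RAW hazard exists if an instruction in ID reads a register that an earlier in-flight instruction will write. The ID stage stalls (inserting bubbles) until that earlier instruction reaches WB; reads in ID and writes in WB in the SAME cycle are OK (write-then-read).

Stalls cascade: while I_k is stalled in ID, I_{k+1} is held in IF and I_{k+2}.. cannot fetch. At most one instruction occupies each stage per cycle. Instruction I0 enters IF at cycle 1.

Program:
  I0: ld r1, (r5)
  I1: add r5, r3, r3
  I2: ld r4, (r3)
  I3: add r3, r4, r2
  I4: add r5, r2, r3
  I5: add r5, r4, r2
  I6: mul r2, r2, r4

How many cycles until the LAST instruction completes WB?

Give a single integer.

Answer: 15

Derivation:
I0 ld r1 <- r5: IF@1 ID@2 stall=0 (-) EX@3 MEM@4 WB@5
I1 add r5 <- r3,r3: IF@2 ID@3 stall=0 (-) EX@4 MEM@5 WB@6
I2 ld r4 <- r3: IF@3 ID@4 stall=0 (-) EX@5 MEM@6 WB@7
I3 add r3 <- r4,r2: IF@4 ID@5 stall=2 (RAW on I2.r4 (WB@7)) EX@8 MEM@9 WB@10
I4 add r5 <- r2,r3: IF@5 ID@8 stall=2 (RAW on I3.r3 (WB@10)) EX@11 MEM@12 WB@13
I5 add r5 <- r4,r2: IF@8 ID@11 stall=0 (-) EX@12 MEM@13 WB@14
I6 mul r2 <- r2,r4: IF@11 ID@12 stall=0 (-) EX@13 MEM@14 WB@15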